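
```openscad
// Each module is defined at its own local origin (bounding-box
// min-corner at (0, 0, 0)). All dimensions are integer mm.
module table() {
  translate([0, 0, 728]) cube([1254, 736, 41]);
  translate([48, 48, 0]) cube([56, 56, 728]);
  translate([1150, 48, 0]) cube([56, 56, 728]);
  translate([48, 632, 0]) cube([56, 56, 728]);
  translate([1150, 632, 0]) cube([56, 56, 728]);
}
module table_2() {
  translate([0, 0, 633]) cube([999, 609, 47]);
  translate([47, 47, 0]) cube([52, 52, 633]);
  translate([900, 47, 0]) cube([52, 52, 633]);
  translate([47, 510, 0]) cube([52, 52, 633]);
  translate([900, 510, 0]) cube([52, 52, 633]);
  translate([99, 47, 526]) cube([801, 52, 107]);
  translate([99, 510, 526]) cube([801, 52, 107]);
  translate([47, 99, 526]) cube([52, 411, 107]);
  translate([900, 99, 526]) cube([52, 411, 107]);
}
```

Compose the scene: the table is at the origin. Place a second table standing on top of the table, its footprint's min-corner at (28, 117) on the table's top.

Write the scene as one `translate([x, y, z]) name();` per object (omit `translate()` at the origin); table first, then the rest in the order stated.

table();
translate([28, 117, 769]) table_2();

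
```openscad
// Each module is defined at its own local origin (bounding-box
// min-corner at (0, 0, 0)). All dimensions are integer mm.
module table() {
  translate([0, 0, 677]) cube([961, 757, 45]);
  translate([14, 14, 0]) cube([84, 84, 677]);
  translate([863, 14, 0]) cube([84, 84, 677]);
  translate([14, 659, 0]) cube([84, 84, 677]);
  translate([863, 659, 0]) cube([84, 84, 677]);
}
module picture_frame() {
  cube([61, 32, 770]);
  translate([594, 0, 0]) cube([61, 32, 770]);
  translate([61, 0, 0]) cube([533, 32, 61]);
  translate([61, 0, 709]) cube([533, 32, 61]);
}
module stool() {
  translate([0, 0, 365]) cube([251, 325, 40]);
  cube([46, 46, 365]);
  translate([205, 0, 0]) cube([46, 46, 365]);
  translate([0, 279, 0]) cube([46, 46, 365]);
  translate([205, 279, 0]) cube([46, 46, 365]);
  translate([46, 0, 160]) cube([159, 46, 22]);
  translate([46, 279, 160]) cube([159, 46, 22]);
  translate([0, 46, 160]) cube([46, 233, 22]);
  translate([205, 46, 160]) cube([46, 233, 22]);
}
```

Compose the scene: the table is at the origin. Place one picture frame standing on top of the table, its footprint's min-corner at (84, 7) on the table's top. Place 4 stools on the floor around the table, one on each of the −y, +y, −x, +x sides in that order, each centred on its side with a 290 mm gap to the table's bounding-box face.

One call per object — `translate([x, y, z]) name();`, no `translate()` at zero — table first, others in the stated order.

table();
translate([84, 7, 722]) picture_frame();
translate([355, -615, 0]) stool();
translate([355, 1047, 0]) stool();
translate([-541, 216, 0]) stool();
translate([1251, 216, 0]) stool();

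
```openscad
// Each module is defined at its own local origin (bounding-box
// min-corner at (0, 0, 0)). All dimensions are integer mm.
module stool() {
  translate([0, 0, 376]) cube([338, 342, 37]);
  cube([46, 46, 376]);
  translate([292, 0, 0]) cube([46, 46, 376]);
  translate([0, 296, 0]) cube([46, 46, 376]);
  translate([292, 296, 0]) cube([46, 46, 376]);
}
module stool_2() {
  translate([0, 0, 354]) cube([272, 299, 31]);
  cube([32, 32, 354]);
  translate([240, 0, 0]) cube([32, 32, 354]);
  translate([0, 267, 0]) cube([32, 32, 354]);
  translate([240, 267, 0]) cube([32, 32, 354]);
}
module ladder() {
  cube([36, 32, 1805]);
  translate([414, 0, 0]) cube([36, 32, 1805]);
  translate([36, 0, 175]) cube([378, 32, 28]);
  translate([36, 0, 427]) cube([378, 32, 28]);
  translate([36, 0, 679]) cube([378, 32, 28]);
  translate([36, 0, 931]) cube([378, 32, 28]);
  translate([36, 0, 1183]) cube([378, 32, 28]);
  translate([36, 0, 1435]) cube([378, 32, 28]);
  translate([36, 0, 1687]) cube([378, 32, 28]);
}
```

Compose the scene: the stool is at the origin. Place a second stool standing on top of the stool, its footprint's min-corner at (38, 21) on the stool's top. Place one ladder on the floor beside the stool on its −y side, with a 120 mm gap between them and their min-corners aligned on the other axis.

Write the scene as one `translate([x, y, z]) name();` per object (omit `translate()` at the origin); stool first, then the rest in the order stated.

stool();
translate([38, 21, 413]) stool_2();
translate([0, -152, 0]) ladder();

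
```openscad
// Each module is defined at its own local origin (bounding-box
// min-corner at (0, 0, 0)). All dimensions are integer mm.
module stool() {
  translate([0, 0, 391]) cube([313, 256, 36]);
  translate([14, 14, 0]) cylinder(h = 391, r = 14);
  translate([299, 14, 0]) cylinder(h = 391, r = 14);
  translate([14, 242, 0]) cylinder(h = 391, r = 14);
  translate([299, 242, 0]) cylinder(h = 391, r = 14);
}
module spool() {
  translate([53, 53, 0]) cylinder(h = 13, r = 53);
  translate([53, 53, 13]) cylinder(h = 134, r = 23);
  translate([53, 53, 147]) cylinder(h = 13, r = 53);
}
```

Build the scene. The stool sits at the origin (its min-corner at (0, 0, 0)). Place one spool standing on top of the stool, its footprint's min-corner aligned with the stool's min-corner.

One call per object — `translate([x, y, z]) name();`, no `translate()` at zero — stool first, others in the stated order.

stool();
translate([0, 0, 427]) spool();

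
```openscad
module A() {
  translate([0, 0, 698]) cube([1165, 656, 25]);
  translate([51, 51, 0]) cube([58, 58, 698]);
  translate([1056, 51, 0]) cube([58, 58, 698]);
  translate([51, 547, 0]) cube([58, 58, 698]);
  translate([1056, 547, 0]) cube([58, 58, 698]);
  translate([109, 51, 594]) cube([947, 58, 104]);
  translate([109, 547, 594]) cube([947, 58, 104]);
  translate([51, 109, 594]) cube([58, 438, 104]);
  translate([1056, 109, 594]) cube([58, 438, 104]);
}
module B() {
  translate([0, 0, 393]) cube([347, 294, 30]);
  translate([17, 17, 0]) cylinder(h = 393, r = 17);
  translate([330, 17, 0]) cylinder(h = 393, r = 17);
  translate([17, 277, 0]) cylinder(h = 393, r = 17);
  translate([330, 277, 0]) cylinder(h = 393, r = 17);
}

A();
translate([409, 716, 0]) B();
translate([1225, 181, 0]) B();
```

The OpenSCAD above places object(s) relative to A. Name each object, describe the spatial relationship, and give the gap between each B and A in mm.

A is a table. B is a stool. Two stools sit around the table at the +y, +x sides. The gap between each stool and the table is 60 mm.

Each stool's nearest face is 60 mm from the table's bounding box.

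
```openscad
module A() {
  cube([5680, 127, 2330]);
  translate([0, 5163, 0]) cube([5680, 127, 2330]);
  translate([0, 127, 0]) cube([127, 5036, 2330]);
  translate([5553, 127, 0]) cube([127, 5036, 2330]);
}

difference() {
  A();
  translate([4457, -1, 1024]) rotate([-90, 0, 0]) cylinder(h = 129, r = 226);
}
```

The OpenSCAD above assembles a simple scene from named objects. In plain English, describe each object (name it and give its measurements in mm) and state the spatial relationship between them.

A is the wall frame of a small rectangular building: four walls, each 2330 mm tall and 127 mm thick, enclosing a footprint 5680 mm (x) by 5290 mm (y) outside-to-outside, with no floor or roof. The front and back walls (the −y and +y sides) span the full width; the two side walls fit between them.

The house frame has a circular hole of radius 226 mm through its front wall, centred at (x = 4457, z = 1024).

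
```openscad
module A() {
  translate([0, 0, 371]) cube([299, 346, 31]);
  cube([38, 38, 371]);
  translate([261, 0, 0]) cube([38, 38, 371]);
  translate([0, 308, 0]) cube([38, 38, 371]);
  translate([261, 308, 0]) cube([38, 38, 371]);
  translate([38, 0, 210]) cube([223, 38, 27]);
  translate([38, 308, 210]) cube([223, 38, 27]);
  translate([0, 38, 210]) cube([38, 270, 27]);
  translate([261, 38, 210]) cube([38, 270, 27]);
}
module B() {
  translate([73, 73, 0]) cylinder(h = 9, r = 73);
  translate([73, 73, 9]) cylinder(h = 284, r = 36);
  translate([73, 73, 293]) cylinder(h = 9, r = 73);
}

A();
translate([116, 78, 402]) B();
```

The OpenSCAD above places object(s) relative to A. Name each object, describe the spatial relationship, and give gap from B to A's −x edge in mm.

The spool's min-x is at 116; the stool's min-x is 0; gap = 116 mm.

A is a stool. B is a spool. The spool is on top of the stool. The gap from the spool to the stool's −x edge is 116 mm.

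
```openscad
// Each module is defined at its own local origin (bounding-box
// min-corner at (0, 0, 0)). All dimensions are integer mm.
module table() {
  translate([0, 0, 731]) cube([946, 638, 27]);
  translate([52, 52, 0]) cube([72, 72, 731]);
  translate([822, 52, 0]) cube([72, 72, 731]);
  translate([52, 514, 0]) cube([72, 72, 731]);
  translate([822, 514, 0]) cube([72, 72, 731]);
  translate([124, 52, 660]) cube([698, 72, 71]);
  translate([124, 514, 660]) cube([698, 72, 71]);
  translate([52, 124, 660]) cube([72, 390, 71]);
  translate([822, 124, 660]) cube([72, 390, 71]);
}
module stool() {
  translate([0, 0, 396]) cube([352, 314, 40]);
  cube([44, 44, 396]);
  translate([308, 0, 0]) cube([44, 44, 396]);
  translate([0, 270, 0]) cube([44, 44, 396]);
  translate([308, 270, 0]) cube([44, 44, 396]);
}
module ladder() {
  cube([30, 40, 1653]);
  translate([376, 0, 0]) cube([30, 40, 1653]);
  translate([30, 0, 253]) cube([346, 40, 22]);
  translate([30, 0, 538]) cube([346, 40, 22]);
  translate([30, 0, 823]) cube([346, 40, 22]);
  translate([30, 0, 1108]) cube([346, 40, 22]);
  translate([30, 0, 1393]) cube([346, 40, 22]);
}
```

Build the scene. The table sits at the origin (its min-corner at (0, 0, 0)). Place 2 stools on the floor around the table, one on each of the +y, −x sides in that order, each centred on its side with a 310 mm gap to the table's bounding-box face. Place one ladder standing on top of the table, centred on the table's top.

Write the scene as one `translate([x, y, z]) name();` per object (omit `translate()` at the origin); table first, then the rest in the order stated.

table();
translate([297, 948, 0]) stool();
translate([-662, 162, 0]) stool();
translate([270, 299, 758]) ladder();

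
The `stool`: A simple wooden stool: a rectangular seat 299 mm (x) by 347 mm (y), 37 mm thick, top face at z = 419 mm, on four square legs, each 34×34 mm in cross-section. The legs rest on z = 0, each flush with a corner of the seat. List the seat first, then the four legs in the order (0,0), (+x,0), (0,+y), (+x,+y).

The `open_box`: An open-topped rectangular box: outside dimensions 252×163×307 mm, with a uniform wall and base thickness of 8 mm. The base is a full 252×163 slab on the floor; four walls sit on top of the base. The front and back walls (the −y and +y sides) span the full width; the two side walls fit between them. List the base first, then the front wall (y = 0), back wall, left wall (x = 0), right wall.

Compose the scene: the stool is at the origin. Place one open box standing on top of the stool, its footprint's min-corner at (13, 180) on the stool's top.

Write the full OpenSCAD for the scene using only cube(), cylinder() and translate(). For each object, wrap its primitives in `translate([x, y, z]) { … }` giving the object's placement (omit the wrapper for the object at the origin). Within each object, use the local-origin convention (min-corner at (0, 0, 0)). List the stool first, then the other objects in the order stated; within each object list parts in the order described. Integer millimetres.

translate([0, 0, 382]) cube([299, 347, 37]);
cube([34, 34, 382]);
translate([265, 0, 0]) cube([34, 34, 382]);
translate([0, 313, 0]) cube([34, 34, 382]);
translate([265, 313, 0]) cube([34, 34, 382]);
translate([13, 180, 419]) {
  cube([252, 163, 8]);
  translate([0, 0, 8]) cube([252, 8, 299]);
  translate([0, 155, 8]) cube([252, 8, 299]);
  translate([0, 8, 8]) cube([8, 147, 299]);
  translate([244, 8, 8]) cube([8, 147, 299]);
}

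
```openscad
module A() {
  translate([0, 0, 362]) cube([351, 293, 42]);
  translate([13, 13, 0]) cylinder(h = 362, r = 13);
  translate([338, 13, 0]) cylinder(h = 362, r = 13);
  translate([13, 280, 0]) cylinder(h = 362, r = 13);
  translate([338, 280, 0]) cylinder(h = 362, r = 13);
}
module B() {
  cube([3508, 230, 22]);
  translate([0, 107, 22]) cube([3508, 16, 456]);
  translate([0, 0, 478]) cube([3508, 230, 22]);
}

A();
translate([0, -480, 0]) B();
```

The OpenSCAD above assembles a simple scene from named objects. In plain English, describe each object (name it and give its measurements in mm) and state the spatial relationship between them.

A is a four-legged stool. The seat is 351×293 mm, 42 mm thick, top at z = 404 mm. It stands on four round legs, each 26 mm in diameter, from z = 0 to the seat underside, each leg's axis is inset half a diameter from the nearest pair of seat edges (so the leg's bounding box is flush with the corner).

B is an I-beam lying along x, 3508 mm long. Overall section height 500 mm. Two flanges 230 mm wide (y) and 22 mm thick, one on the floor and one at the top; a web 16 mm thick runs between them, centred on the flange width.

The I-beam is on the floor beside the stool on its −y side.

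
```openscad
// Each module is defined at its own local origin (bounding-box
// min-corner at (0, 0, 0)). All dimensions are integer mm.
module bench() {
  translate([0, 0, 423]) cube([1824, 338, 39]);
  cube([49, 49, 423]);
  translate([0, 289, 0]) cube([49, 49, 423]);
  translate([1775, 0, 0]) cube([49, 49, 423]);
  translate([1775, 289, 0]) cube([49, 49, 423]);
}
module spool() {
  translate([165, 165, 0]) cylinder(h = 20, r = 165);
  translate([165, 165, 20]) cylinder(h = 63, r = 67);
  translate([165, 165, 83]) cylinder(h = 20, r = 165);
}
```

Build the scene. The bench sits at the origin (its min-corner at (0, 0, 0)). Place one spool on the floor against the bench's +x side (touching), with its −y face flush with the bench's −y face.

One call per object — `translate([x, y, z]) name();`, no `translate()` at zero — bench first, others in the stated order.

bench();
translate([1824, 0, 0]) spool();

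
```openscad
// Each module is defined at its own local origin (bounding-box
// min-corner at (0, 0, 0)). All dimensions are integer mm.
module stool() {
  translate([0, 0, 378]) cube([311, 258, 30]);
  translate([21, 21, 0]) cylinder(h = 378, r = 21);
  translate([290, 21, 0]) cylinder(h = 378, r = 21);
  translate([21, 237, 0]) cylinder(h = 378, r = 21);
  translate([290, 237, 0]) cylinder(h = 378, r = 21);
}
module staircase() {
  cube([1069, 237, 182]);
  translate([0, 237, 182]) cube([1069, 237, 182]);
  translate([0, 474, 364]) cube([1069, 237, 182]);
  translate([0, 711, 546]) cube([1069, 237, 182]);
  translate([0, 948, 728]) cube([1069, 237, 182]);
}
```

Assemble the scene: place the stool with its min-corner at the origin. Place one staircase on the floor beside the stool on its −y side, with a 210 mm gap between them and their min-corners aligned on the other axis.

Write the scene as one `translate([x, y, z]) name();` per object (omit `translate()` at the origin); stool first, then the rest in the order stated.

stool();
translate([0, -1395, 0]) staircase();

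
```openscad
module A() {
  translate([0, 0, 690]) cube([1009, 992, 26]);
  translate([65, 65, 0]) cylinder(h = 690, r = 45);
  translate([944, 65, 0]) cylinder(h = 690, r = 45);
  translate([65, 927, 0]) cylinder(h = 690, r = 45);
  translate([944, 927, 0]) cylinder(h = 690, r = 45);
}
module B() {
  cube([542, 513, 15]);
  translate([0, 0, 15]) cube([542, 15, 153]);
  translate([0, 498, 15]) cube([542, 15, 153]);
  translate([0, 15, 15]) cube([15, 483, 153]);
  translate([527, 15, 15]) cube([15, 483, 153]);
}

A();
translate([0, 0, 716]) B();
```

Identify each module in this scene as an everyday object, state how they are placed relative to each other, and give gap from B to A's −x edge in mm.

The open box's min-x is at 0; the table's min-x is 0; gap = 0 mm.

A is a table. B is an open box. The open box is on top of the table. The gap from the open box to the table's −x edge is 0 mm.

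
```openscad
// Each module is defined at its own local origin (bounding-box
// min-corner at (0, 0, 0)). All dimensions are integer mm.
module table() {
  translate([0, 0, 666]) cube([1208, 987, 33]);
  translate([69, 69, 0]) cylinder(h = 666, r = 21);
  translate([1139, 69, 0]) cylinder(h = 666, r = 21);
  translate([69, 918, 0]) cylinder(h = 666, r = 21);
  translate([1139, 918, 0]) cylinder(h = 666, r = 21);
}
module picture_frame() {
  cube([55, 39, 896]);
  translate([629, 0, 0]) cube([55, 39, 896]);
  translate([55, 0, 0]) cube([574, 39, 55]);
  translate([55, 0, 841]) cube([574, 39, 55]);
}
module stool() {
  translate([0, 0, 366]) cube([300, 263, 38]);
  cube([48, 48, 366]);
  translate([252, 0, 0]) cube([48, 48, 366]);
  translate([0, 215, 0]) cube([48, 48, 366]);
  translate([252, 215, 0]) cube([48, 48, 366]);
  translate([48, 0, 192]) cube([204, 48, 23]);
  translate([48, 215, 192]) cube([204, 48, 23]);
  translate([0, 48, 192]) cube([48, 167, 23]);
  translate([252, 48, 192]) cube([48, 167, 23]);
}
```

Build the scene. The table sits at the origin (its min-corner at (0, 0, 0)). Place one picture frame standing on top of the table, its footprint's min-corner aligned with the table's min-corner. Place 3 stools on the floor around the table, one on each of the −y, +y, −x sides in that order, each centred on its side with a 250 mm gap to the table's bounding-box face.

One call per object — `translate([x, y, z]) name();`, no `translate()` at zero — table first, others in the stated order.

table();
translate([0, 0, 699]) picture_frame();
translate([454, -513, 0]) stool();
translate([454, 1237, 0]) stool();
translate([-550, 362, 0]) stool();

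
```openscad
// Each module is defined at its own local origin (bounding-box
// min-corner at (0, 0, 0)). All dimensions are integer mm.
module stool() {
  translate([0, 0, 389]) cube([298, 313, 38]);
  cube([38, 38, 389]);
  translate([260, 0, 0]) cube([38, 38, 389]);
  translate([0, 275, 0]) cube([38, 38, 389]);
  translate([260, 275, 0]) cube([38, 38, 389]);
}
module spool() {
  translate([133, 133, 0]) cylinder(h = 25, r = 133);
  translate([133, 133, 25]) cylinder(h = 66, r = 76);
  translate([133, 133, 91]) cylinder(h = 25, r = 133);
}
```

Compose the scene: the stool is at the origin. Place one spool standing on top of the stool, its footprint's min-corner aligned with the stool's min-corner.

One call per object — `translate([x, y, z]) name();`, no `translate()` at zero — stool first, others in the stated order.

stool();
translate([0, 0, 427]) spool();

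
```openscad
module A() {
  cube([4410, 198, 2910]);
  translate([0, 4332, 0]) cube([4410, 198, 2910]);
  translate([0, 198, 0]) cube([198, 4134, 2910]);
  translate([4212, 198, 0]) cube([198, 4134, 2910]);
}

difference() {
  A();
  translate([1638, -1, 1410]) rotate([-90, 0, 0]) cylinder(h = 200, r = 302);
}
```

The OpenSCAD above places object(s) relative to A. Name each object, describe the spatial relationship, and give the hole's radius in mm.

A is a house frame. The house frame has a circular hole through its front wall. The hole's radius is 302 mm.

The subtracted cylinder has r = 302 mm.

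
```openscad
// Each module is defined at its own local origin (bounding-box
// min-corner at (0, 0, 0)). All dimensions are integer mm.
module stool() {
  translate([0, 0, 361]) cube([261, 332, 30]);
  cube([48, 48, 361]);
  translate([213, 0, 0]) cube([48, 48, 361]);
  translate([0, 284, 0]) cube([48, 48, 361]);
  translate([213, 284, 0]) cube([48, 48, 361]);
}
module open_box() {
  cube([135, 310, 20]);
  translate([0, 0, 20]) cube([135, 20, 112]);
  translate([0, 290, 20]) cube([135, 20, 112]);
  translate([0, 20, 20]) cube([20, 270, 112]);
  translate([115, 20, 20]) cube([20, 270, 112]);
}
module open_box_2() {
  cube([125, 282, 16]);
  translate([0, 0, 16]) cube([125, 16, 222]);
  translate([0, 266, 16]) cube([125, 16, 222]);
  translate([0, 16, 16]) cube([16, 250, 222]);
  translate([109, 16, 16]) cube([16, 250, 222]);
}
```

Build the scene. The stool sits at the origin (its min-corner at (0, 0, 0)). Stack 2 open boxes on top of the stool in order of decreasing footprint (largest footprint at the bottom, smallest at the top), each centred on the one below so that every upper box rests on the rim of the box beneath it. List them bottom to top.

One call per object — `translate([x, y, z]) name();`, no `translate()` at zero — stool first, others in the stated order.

stool();
translate([63, 11, 391]) open_box();
translate([68, 25, 523]) open_box_2();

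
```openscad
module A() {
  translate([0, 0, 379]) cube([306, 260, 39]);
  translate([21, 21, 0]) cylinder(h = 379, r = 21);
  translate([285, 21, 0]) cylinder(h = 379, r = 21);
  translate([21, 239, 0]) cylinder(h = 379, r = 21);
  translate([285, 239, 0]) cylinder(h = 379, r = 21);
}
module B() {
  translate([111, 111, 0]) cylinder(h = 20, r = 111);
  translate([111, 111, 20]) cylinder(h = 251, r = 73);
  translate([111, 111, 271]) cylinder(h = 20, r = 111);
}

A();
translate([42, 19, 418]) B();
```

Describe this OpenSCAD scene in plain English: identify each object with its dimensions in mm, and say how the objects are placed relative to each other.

A is a four-legged stool. The seat is 306×260 mm, 39 mm thick, top at z = 418 mm. It stands on four round legs, each 42 mm in diameter, from z = 0 to the seat underside, each leg's axis is inset half a diameter from the nearest pair of seat edges (so the leg's bounding box is flush with the corner).

B is a spool: two coaxial disc flanges of radius 111 mm and thickness 20 mm, joined by a core cylinder of radius 73 mm and height 251 mm. The lower flange rests on z = 0 and the three cylinders share a vertical axis.

The spool is on top of the stool, centred.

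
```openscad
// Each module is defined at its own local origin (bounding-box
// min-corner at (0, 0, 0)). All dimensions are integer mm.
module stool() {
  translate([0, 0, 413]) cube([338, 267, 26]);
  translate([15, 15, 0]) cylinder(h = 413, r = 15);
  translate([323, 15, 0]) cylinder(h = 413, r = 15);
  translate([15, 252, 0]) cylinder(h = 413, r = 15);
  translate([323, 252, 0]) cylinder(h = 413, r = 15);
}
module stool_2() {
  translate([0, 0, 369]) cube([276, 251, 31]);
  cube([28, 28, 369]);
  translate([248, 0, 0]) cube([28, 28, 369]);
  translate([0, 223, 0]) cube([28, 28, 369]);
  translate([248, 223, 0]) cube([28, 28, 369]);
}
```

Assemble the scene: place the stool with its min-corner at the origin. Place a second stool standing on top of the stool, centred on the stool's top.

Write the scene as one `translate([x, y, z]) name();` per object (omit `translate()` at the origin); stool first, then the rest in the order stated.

stool();
translate([31, 8, 439]) stool_2();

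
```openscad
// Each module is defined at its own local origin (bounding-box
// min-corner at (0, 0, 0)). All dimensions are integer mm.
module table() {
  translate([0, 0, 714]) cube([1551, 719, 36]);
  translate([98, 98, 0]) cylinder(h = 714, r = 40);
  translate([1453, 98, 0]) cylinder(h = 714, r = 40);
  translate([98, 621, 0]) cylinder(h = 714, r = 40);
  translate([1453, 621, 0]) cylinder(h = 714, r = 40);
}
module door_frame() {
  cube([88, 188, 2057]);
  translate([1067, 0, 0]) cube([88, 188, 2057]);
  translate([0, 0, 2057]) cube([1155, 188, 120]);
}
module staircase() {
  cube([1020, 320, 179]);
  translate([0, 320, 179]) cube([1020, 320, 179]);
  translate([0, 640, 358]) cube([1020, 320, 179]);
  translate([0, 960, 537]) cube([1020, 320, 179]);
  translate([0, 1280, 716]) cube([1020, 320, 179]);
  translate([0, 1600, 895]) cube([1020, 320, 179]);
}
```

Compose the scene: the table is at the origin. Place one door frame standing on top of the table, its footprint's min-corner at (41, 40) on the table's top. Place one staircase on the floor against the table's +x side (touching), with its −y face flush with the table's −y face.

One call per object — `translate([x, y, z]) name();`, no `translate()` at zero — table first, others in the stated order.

table();
translate([41, 40, 750]) door_frame();
translate([1551, 0, 0]) staircase();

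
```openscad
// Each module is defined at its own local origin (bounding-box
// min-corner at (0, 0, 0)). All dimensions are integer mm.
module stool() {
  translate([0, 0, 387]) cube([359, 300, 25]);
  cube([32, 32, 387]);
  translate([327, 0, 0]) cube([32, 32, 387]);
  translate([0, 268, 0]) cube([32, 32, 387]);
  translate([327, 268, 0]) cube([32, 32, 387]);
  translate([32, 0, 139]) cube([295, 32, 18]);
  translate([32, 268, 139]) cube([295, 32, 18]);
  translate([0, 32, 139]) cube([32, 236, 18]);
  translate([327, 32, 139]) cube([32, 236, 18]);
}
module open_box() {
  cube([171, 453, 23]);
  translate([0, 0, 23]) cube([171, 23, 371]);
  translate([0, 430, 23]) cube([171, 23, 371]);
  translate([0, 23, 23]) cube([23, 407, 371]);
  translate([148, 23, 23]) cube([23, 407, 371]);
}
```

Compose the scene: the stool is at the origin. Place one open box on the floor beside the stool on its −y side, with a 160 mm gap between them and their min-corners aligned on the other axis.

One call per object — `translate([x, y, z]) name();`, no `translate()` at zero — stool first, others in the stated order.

stool();
translate([0, -613, 0]) open_box();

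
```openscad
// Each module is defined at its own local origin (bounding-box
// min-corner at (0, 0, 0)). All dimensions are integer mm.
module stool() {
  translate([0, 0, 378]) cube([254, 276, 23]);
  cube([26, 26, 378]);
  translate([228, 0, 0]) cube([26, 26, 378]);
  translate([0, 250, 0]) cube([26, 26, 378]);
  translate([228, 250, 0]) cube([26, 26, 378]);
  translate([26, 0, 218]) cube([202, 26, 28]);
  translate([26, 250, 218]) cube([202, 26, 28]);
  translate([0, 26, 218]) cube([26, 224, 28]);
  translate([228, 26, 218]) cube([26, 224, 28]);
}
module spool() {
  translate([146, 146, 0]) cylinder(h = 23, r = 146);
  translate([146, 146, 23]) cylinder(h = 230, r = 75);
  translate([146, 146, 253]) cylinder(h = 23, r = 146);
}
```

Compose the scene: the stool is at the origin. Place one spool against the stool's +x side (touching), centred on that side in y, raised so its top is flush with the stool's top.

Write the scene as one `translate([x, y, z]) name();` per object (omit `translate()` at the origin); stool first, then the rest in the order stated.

stool();
translate([254, -8, 125]) spool();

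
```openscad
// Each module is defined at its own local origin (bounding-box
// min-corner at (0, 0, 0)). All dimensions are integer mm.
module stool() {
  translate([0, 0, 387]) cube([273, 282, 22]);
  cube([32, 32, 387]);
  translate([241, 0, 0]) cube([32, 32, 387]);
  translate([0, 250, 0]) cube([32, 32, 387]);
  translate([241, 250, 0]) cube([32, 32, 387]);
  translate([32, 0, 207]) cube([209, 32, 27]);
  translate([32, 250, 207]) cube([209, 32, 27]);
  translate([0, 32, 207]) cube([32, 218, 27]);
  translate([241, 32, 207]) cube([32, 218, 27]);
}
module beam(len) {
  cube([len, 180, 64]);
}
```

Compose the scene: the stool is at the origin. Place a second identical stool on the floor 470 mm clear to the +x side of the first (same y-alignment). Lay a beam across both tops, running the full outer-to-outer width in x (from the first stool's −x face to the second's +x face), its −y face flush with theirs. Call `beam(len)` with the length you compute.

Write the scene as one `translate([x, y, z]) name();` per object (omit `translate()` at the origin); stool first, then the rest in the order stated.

stool();
translate([743, 0, 0]) stool();
translate([0, 0, 409]) beam(1016);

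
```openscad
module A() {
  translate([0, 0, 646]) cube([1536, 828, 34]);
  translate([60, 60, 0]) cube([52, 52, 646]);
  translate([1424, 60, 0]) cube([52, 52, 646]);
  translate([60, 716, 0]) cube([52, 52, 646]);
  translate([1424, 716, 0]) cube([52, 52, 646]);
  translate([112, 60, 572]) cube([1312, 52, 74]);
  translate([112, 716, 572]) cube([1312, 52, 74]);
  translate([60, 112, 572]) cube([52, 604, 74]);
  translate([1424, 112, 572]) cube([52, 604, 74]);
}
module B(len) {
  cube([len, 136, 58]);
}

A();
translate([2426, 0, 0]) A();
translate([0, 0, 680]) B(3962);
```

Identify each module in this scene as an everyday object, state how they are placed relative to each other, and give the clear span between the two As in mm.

Second table starts at x = 2426; first ends at x = 1536; clear span = 2426 − 1536 = 890 mm.

A is a table. B is a beam. A beam spans the tops of two tables. The clear span between the two tables is 890 mm.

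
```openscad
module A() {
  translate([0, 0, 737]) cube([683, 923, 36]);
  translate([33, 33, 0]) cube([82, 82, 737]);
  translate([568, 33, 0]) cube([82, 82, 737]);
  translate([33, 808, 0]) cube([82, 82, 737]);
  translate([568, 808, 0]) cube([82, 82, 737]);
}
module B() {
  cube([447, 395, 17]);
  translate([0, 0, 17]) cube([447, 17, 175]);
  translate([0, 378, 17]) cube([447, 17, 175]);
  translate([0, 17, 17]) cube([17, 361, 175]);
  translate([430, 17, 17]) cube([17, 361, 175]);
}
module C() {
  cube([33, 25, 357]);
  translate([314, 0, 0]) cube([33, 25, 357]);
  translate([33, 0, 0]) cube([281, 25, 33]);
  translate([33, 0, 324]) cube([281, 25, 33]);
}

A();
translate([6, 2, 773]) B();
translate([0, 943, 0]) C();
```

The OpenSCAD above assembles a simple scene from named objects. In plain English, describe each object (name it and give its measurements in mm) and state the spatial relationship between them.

A is a rectangular dining table. The top is 683×923×36 mm with its upper surface at z = 773 mm. It stands on four 82×82 mm square legs, each inset 33 mm from the nearest pair of top edges, running from the floor to the underside of the top.

B is an open storage box with external size 447×395×192 mm and wall thickness 17 mm (the base is also 17 mm thick). The base covers the whole footprint; the four walls stand on the base, with the y-facing walls full-width and the x-facing walls fitting between their inner faces.

C is a picture frame with a 281×291 mm rectangular opening (x by z) and a uniform 33 mm border on every side. Frame depth is 25 mm along y. It is built from two vertical stiles running the full outside height and two horizontal rails spanning the gap between the stiles.

The open box is on top of the table. The picture frame is on the floor beside the table on its +y side.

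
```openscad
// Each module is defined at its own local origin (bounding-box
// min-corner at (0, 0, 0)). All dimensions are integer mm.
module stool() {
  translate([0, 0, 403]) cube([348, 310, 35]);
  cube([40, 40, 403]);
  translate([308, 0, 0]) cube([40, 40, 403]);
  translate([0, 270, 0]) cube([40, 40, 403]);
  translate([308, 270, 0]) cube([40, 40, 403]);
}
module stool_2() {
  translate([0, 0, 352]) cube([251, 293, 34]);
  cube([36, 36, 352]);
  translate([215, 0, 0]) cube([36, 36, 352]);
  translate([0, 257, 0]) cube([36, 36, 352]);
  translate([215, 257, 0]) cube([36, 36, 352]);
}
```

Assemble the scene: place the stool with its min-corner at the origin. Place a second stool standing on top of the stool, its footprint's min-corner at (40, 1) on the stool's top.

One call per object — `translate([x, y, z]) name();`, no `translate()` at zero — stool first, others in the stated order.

stool();
translate([40, 1, 438]) stool_2();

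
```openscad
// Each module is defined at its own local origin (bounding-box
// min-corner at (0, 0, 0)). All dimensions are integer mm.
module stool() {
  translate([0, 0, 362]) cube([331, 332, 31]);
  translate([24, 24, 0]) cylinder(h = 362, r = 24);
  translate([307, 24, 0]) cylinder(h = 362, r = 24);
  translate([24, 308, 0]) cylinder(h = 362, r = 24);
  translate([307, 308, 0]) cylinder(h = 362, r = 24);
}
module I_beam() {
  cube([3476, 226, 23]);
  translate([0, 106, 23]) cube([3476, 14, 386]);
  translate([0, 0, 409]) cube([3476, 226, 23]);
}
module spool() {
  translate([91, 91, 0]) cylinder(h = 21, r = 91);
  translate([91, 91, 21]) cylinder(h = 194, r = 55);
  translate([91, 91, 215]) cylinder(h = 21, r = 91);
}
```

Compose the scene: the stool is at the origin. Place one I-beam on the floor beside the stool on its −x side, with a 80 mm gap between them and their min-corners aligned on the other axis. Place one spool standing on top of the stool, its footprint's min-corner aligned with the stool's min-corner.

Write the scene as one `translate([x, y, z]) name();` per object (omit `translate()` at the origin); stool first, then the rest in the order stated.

stool();
translate([-3556, 0, 0]) I_beam();
translate([0, 0, 393]) spool();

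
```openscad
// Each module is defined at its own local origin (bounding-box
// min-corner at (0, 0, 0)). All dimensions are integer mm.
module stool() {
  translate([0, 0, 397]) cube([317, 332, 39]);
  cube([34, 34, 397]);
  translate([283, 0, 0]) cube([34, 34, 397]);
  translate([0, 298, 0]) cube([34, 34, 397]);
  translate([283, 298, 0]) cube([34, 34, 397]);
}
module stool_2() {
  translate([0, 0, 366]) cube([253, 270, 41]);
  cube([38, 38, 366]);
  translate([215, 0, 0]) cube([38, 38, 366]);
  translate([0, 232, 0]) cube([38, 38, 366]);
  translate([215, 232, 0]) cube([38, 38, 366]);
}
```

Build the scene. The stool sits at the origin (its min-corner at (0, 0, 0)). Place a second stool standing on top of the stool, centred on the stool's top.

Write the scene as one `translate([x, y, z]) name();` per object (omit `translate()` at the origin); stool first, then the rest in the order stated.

stool();
translate([32, 31, 436]) stool_2();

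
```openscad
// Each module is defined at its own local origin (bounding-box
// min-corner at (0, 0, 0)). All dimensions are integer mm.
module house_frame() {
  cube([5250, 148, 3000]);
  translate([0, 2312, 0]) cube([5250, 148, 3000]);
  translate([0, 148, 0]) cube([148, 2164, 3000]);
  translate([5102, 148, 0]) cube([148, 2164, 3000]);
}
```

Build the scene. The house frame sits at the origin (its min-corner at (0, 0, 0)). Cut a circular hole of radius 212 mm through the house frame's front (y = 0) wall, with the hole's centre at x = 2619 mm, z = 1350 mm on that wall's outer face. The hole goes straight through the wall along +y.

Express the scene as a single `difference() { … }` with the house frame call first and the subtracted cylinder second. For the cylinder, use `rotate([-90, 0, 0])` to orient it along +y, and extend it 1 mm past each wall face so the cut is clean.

difference() {
  house_frame();
  translate([2619, -1, 1350]) rotate([-90, 0, 0]) cylinder(h = 150, r = 212);
}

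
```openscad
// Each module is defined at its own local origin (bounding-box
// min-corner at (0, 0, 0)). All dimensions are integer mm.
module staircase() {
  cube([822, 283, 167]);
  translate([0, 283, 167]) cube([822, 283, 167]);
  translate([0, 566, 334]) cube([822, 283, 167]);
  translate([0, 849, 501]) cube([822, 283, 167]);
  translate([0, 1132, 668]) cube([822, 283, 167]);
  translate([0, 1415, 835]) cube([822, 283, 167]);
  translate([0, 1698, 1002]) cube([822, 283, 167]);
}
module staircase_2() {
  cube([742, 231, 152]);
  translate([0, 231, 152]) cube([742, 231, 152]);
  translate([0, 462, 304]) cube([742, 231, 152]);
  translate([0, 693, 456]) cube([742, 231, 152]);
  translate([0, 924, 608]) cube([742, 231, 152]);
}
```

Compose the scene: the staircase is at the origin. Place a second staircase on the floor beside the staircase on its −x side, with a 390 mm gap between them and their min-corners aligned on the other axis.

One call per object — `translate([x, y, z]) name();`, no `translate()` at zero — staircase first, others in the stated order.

staircase();
translate([-1132, 0, 0]) staircase_2();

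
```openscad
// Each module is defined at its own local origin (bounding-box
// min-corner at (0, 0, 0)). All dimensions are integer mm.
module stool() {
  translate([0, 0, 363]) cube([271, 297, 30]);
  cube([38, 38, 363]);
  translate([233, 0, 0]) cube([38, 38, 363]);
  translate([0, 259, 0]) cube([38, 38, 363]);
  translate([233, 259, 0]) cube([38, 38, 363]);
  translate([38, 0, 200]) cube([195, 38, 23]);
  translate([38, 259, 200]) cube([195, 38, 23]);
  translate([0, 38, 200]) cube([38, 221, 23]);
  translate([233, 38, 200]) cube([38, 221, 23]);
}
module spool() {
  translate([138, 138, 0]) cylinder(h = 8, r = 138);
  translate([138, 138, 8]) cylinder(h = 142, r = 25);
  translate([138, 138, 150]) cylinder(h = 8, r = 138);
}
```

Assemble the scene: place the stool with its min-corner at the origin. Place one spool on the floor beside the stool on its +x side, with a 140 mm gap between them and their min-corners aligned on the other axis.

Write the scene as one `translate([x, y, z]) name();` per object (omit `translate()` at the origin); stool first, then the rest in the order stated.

stool();
translate([411, 0, 0]) spool();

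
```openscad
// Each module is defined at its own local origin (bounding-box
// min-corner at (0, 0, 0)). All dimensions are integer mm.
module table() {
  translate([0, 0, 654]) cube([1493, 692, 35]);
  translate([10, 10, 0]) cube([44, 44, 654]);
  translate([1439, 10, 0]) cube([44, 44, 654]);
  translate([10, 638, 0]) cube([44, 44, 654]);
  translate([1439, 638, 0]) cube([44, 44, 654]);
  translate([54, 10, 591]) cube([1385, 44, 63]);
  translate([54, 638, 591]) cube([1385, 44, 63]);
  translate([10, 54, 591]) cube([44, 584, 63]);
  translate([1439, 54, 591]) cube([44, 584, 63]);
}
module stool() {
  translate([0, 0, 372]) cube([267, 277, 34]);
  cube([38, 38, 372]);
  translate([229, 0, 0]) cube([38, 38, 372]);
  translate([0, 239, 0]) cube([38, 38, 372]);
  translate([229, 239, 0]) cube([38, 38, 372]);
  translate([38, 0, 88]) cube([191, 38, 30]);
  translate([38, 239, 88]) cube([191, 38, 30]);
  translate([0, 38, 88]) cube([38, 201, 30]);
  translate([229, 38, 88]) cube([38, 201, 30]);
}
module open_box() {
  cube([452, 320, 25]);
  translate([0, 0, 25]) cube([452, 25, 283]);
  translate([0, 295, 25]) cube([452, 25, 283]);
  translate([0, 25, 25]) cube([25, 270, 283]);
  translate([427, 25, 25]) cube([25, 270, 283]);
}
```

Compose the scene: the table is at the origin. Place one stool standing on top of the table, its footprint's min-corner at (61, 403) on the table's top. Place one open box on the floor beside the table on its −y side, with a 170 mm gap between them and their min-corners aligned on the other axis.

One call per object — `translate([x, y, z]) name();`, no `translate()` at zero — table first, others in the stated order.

table();
translate([61, 403, 689]) stool();
translate([0, -490, 0]) open_box();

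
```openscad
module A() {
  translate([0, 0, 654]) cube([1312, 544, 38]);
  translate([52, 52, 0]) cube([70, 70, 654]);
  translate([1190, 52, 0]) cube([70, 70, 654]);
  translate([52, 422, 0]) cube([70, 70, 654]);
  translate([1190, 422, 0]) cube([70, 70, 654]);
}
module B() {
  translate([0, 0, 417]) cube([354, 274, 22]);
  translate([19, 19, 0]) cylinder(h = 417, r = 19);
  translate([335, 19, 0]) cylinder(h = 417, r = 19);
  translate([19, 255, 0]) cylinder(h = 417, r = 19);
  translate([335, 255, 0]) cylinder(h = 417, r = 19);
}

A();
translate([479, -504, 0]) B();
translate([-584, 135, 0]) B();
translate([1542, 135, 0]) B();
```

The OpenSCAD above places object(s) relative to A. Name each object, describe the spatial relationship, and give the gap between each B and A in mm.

A is a table. B is a stool. Three stools sit around the table at the −y, −x, +x sides. The gap between each stool and the table is 230 mm.

Each stool's nearest face is 230 mm from the table's bounding box.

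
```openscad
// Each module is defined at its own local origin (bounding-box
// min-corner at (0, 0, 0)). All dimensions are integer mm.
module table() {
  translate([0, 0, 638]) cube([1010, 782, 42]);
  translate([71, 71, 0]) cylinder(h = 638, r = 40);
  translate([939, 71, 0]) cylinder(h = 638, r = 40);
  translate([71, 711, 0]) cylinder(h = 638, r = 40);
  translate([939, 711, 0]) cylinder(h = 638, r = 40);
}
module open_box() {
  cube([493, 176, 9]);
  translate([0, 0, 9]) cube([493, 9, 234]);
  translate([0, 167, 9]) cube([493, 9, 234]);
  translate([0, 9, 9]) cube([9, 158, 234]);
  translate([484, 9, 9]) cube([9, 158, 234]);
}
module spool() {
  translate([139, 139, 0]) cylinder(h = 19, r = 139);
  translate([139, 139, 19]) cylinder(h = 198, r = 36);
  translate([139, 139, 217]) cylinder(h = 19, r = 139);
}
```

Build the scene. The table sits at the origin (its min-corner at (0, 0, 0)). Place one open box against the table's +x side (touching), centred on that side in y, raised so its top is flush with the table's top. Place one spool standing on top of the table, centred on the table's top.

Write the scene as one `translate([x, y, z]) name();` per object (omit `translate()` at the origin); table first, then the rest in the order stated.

table();
translate([1010, 303, 437]) open_box();
translate([366, 252, 680]) spool();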